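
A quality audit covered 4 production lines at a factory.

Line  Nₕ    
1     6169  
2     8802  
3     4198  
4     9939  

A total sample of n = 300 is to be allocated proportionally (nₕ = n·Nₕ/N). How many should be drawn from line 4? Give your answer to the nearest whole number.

Share of line 4 = 9939/29108 = 0.34145.
Allocate 300 × 0.34145 = 102.436... → 102.

102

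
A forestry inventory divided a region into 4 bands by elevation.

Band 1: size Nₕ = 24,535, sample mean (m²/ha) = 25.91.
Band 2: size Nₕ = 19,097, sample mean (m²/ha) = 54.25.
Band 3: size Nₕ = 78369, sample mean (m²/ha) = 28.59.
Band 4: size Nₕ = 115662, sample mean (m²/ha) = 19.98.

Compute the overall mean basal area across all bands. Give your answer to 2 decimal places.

26.19

N = 24535 + 19097 + 78369 + 115662 = 237663.
The stratified mean weights each stratum mean by its population share Nₕ/N.
Σ Nₕx̄ₕ = 24535·25.91 + 19097·54.25 + 78369·28.59 + 115662·19.98 = 635701.85 + 1036012.25 + 2240569.71 + 2310926.76 = 6223210.57.
Divide by N: 6223210.57 / 237663 = 26.1850... → 26.19.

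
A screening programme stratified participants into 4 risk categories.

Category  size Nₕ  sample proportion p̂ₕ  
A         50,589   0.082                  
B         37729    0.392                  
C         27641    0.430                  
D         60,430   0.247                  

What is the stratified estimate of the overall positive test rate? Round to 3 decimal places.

0.259

N = 50589 + 37729 + 27641 + 60430 = 176389.
Overall proportion = Σ (Nₕ/N)·p̂ₕ.
Σ Nₕp̂ₕ = 4148.298 + 14789.768 + 11885.63 + 14926.21 = 45749.906.
45749.906 / 176389 = 0.25937... → 0.259.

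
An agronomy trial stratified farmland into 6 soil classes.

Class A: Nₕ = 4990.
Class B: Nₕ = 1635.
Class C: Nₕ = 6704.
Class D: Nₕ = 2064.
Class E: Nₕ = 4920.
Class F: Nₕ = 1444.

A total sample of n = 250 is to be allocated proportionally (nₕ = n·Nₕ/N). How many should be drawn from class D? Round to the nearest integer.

Share of class D = 2064/21757 = 0.09487.
Allocate 250 × 0.09487 = 23.717... → 24.

24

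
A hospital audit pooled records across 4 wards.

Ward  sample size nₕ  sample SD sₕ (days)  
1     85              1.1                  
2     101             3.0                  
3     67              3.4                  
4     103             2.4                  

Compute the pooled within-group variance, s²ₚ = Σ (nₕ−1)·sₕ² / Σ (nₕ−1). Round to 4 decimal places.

1: (85−1)·1.1² = 84·1.21 = 101.64
2: (101−1)·3.0² = 100·9 = 900
3: (67−1)·3.4² = 66·11.56 = 762.96
4: (103−1)·2.4² = 102·5.76 = 587.52
Numerator = 2352.12; denominator = Σ(nₕ−1) = 352.
s²ₚ = 2352.12/352 = 6.682159... → 6.6822.

6.6822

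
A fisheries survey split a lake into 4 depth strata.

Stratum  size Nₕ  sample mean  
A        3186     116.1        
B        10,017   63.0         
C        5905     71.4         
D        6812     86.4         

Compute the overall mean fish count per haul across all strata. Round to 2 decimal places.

77.59

N = 25920; weights Wₕ = Nₕ/N = (0.1229, 0.3865, 0.2278, 0.2628).
x̄_st = Σ Wₕ·x̄ₕ = 0.1229·116.1 + 0.3865·63.0 + 0.2278·71.4 + 0.2628·86.4 ≈ 77.5903...
→ 77.59.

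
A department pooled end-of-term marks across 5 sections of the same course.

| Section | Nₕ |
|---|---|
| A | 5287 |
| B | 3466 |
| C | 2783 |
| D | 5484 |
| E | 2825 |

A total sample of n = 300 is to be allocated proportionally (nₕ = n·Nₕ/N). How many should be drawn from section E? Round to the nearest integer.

Share of section E = 2825/19845 = 0.14235.
Allocate 300 × 0.14235 = 42.706... → 43.

43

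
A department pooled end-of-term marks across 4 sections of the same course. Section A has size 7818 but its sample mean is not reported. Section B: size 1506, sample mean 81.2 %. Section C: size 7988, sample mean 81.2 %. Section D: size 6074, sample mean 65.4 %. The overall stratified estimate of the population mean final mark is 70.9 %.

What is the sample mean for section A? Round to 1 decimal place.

62.7

N = 7818 + 1506 + 7988 + 6074 = 23386.
Overall total = μ·N = 70.9·23386 = 1658067.4.
Subtract the known strata: 1506·81.2 + 7988·81.2 + 6074·65.4 = 1168152.4.
Remaining total for section A: 1658067.4 − 1168152.4 = 489915.
Divide by its size: 489915 / 7818 = 62.665... → 62.7.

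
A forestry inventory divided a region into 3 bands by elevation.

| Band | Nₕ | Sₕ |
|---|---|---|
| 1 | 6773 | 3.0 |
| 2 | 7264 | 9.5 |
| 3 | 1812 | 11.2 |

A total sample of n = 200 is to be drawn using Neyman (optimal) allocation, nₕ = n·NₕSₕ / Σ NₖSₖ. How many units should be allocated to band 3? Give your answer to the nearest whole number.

1: NₕSₕ = 6773·3.0 = 20319
2: NₕSₕ = 7264·9.5 = 69008
3: NₕSₕ = 1812·11.2 = 20294.4
Σ NₕSₕ = 109621.4.
n_3 = 200·20294.4/109621.4 = 37.026... → 37.

37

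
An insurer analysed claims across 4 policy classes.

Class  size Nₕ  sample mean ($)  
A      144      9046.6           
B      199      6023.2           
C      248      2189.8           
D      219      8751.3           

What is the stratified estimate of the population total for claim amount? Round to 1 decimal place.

4960932.3

Estimate total by summing Nₕ·x̄ₕ over strata.
144·9046.6 + 199·6023.2 + 248·2189.8 + 219·8751.3 = 1302710.4 + 1198616.8 + 543070.4 + 1916534.7 = 4960932.3.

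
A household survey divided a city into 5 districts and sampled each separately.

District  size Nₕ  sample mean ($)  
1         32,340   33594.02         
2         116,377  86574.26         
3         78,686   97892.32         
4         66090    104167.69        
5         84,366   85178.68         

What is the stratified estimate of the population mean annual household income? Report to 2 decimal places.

87162.32

N = 32340 + 116377 + 78686 + 66090 + 84366 = 377859.
Weight each subgroup mean by Nₕ/N and sum.
Σ Nₕx̄ₕ = 32340·33594.02 + 116377·86574.26 + 78686·97892.32 + 66090·104167.69 + 84366·85178.68 = 1086430606.8 + 10075252656.02 + 7702755091.52 + 6884442632.1 + 7186184516.88 = 32935065503.32.
Divide by N: 32935065503.32 / 377859 = 87162.3158... → 87162.32.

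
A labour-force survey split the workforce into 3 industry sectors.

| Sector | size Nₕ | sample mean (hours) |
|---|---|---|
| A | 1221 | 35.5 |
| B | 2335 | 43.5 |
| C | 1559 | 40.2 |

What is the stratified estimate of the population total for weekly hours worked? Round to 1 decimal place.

A: 1221·35.5 = 43345.5
B: 2335·43.5 = 101572.5
C: 1559·40.2 = 62671.8
τ̂ = Σ Nₕx̄ₕ = 207589.8.

207589.8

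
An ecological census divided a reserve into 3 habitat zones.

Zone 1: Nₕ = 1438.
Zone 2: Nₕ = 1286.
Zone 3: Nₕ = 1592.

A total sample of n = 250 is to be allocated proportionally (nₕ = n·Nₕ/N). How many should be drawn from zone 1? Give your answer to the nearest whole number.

83

N = 1438 + 1286 + 1592 = 4316.
n_1 = 250·1438/4316 = 83.295... → 83.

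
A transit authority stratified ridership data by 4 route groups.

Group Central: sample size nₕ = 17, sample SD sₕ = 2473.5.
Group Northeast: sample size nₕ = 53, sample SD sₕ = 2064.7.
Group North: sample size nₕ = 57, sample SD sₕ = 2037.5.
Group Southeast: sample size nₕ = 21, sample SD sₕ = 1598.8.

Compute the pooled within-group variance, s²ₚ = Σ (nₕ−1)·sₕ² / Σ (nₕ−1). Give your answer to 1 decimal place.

4188670.1

Degrees of freedom: 16 + 52 + 56 + 20 = 144.
Σ(nₕ−1)sₕ² = 16·6118202.25 + 52·4262986.09 + 56·4151406.25 + 20·2556161.44 = 603168491.48.
s²ₚ = 603168491.48 / 144 = 4188670.080... → 4188670.1.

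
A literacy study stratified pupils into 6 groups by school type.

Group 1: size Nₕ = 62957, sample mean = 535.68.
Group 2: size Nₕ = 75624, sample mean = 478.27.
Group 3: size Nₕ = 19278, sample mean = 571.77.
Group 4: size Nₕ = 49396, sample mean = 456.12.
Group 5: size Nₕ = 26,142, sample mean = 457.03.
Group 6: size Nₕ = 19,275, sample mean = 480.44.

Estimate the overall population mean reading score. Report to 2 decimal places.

N = 252672; weights Wₕ = Nₕ/N = (0.2492, 0.2993, 0.0763, 0.1955, 0.1035, 0.0763).
x̄_st = Σ Wₕ·x̄ₕ = 0.2492·535.68 + 0.2993·478.27 + 0.0763·571.77 + 0.1955·456.12 + 0.1035·457.03 + 0.0763·480.44 ≈ 493.3461...
→ 493.35.

493.35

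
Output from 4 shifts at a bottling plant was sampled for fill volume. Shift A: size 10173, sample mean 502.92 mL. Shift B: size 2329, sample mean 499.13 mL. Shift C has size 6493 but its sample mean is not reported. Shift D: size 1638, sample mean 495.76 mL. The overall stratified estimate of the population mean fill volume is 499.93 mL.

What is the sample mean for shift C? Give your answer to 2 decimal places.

496.58

Σ Nₕx̄ₕ = N·μ, so 6493·x̄_C = 20633·499.93 − (10173·502.92 + 2329·499.13 + 1638·495.76).
= 10315055.69 − 7090733.81 = 3224321.88.
x̄_C = 3224321.88 / 6493 = 496.5843... → 496.58.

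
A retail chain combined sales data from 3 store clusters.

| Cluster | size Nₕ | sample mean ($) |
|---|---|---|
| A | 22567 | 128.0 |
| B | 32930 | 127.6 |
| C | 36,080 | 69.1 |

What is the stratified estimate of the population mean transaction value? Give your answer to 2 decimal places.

104.65

N = 22567 + 32930 + 36080 = 91577.
Overall mean = Σ (Nₕ/N)·x̄ₕ — weight by population share, not a simple average.
Σ Nₕx̄ₕ = 22567·128.0 + 32930·127.6 + 36080·69.1 = 2888576 + 4201868 + 2493128 = 9583572.
Divide by N: 9583572 / 91577 = 104.6504... → 104.65.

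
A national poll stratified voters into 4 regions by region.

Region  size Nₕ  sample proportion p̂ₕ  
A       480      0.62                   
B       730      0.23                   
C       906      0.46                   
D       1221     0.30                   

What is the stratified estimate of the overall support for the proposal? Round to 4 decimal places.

0.3742

N = 480 + 730 + 906 + 1221 = 3337.
Overall proportion = Σ (Nₕ/N)·p̂ₕ.
Σ Nₕp̂ₕ = 297.6 + 167.9 + 416.76 + 366.3 = 1248.56.
1248.56 / 3337 = 0.374156... → 0.3742.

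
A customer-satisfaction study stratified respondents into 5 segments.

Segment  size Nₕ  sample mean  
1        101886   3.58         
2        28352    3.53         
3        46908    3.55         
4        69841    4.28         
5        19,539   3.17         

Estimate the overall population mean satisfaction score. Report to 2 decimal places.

3.72

N = 101886 + 28352 + 46908 + 69841 + 19539 = 266526.
The stratified mean weights each stratum mean by its population share Nₕ/N.
Σ Nₕx̄ₕ = 101886·3.58 + 28352·3.53 + 46908·3.55 + 69841·4.28 + 19539·3.17 = 364751.88 + 100082.56 + 166523.4 + 298919.48 + 61938.63 = 992215.95.
Divide by N: 992215.95 / 266526 = 3.7228... → 3.72.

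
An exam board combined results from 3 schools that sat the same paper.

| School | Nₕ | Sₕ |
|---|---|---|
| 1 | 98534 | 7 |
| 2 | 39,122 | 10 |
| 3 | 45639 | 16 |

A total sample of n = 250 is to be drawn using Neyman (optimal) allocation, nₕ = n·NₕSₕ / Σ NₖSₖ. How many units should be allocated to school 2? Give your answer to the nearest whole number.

1: NₕSₕ = 98534·7 = 689738
2: NₕSₕ = 39122·10 = 391220
3: NₕSₕ = 45639·16 = 730224
Σ NₕSₕ = 1811182.
n_2 = 250·391220/1811182 = 54.001... → 54.

54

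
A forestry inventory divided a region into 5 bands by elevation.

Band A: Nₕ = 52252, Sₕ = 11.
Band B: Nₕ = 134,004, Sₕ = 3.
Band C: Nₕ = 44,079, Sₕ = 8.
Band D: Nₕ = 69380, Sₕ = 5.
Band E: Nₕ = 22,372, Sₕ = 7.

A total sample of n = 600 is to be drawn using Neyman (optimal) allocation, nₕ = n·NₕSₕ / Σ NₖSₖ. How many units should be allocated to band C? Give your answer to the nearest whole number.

A: NₕSₕ = 52252·11 = 574772
B: NₕSₕ = 134004·3 = 402012
C: NₕSₕ = 44079·8 = 352632
D: NₕSₕ = 69380·5 = 346900
E: NₕSₕ = 22372·7 = 156604
Σ NₕSₕ = 1832920.
n_C = 600·352632/1832920 = 115.433... → 115.

115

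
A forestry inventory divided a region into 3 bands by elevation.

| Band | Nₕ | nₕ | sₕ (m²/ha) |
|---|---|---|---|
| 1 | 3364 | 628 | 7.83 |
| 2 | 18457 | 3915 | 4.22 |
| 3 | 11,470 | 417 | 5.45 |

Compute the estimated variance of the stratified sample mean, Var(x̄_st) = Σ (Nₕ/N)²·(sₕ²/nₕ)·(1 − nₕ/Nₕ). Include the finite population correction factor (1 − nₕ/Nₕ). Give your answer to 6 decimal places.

0.010060

N = 33291; Wₕ = Nₕ/N.
band 1: (3364/33291)²·7.83²/628·(1 − 628/3364) = 0.000810741
band 2: (18457/33291)²·4.22²/3915·(1 − 3915/18457) = 0.001101602
band 3: (11470/33291)²·5.45²/417·(1 − 417/11470) = 0.008147922
Sum = 0.010060265 → 0.010060.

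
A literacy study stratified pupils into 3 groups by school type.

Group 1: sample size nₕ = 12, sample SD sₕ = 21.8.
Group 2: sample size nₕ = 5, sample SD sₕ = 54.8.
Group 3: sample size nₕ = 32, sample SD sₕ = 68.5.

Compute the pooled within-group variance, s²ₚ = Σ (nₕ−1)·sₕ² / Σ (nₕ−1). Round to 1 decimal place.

3536.9

1: (12−1)·21.8² = 11·475.24 = 5227.64
2: (5−1)·54.8² = 4·3003.04 = 12012.16
3: (32−1)·68.5² = 31·4692.25 = 145459.75
Numerator = 162699.55; denominator = Σ(nₕ−1) = 46.
s²ₚ = 162699.55/46 = 3536.947... → 3536.9.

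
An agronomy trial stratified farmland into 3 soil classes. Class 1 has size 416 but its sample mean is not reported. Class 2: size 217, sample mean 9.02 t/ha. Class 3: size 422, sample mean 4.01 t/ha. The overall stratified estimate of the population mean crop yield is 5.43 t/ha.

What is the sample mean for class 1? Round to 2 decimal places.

N = 416 + 217 + 422 = 1055.
Overall total = μ·N = 5.43·1055 = 5728.65.
Subtract the known strata: 217·9.02 + 422·4.01 = 3649.56.
Remaining total for class 1: 5728.65 − 3649.56 = 2079.09.
Divide by its size: 2079.09 / 416 = 4.9978... → 5.00.

5.00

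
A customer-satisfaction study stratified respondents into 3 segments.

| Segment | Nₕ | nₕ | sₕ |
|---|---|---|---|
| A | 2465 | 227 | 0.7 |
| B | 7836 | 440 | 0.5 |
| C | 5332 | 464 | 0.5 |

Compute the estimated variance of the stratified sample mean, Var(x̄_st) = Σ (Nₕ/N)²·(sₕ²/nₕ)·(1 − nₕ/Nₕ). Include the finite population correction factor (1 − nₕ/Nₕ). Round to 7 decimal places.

0.0002407

N = 15633; Wₕ = Nₕ/N.
segment A: (2465/15633)²·0.7²/227·(1 − 227/2465) = 0.0000487262
segment B: (7836/15633)²·0.5²/440·(1 − 440/7836) = 0.0001347392
segment C: (5332/15633)²·0.5²/464·(1 − 464/5332) = 0.0000572240
Sum = 0.0002406894 → 0.0002407.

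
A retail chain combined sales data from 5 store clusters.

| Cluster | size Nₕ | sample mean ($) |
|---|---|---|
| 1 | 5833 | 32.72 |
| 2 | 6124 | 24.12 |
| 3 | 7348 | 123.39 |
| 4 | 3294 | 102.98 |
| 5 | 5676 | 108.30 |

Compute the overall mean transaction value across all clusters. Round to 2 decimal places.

N = 5833 + 6124 + 7348 + 3294 + 5676 = 28275.
Weight each subgroup mean by Nₕ/N and sum.
Σ Nₕx̄ₕ = 5833·32.72 + 6124·24.12 + 7348·123.39 + 3294·102.98 + 5676·108.30 = 190855.76 + 147710.88 + 906669.72 + 339216.12 + 614710.8 = 2199163.28.
Divide by N: 2199163.28 / 28275 = 77.7777... → 77.78.

77.78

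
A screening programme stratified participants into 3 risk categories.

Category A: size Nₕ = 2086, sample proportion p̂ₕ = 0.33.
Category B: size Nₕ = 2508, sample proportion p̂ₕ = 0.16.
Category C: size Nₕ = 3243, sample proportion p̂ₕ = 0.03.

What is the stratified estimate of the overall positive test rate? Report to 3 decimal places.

0.151

Wₕ = Nₕ/N with N = 7837: 0.2662, 0.3200, 0.4138.
p̂_st = 0.2662·0.33 + 0.3200·0.16 + 0.4138·0.03 ≈ 0.15145... → 0.151.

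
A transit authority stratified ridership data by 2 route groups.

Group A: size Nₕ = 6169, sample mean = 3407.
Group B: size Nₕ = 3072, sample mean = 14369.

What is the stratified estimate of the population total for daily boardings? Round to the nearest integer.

Population total = Σ Nₕ·x̄ₕ (each stratum's size times its mean).
6169·3407 + 3072·14369 = 21017783 + 44141568 = 65159351.

65159351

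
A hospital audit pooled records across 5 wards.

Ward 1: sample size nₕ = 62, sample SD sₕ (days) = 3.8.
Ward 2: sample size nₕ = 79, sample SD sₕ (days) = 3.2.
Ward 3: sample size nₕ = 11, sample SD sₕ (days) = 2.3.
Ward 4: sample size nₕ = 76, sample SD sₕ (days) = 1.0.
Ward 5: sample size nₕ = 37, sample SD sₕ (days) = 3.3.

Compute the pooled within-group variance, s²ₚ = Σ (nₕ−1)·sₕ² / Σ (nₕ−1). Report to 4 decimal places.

Degrees of freedom: 61 + 78 + 10 + 75 + 36 = 260.
Σ(nₕ−1)sₕ² = 61·14.44 + 78·10.24 + 10·5.29 + 75·1 + 36·10.89 = 2199.5.
s²ₚ = 2199.5 / 260 = 8.459615... → 8.4596.

8.4596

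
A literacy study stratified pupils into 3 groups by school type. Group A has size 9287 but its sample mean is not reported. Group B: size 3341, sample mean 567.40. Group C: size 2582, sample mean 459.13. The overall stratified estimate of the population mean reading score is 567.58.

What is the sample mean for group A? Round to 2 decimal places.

N = 9287 + 3341 + 2582 = 15210.
Overall total = μ·N = 567.58·15210 = 8632891.8.
Subtract the known strata: 3341·567.40 + 2582·459.13 = 3081157.06.
Remaining total for group A: 8632891.8 − 3081157.06 = 5551734.74.
Divide by its size: 5551734.74 / 9287 = 597.7964... → 597.80.

597.80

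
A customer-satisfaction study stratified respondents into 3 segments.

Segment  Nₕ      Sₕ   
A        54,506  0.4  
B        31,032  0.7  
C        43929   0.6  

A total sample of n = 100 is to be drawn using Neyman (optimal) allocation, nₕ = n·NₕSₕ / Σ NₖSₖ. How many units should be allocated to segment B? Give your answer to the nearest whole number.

31

A: NₕSₕ = 54506·0.4 = 21802.4
B: NₕSₕ = 31032·0.7 = 21722.4
C: NₕSₕ = 43929·0.6 = 26357.4
Σ NₕSₕ = 69882.2.
n_B = 100·21722.4/69882.2 = 31.084... → 31.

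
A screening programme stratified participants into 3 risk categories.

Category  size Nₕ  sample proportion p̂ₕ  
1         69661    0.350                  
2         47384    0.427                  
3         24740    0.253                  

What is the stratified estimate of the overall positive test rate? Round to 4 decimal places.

0.3588

Wₕ = Nₕ/N with N = 141785: 0.4913, 0.3342, 0.1745.
p̂_st = 0.4913·0.350 + 0.3342·0.427 + 0.1745·0.253 ≈ 0.358808... → 0.3588.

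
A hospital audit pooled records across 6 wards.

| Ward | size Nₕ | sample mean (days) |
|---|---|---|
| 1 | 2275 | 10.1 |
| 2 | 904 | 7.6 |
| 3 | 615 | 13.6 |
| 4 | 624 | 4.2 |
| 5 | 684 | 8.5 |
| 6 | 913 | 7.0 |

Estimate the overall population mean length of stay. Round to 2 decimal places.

8.82

x̄_st = (Σ Nₕx̄ₕ) / (Σ Nₕ) = (2275·10.1 + 904·7.6 + 615·13.6 + 624·4.2 + 684·8.5 + 913·7.0) / 6015
= 53037.7 / 6015 = 8.8176... → 8.82.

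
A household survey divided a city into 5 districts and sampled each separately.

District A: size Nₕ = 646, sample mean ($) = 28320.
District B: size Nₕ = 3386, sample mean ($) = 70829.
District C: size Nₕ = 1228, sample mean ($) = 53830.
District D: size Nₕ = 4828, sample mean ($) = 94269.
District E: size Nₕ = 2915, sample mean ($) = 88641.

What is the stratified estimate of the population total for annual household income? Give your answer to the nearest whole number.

1037744201

A: 646·28320 = 18294720
B: 3386·70829 = 239826994
C: 1228·53830 = 66103240
D: 4828·94269 = 455130732
E: 2915·88641 = 258388515
τ̂ = Σ Nₕx̄ₕ = 1037744201.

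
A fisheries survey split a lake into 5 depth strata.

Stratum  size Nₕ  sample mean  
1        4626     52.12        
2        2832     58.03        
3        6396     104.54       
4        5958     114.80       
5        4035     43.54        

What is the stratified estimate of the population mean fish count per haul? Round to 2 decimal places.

81.09

x̄_st = (Σ Nₕx̄ₕ) / (Σ Nₕ) = (4626·52.12 + 2832·58.03 + 6396·104.54 + 5958·114.80 + 4035·43.54) / 23847
= 1933748.22 / 23847 = 81.0898... → 81.09.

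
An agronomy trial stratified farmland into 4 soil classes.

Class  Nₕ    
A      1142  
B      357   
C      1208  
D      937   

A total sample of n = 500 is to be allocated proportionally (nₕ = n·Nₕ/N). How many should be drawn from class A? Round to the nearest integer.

Share of class A = 1142/3644 = 0.31339.
Allocate 500 × 0.31339 = 156.696... → 157.

157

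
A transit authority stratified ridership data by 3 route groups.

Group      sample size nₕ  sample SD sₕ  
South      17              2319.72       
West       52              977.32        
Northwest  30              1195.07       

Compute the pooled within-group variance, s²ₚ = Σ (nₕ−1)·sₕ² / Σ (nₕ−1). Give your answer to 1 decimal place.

Degrees of freedom: 16 + 51 + 29 = 96.
Σ(nₕ−1)sₕ² = 16·5381100.8784 + 51·955154.3824 + 29·1428192.3049 = 176228064.3989.
s²ₚ = 176228064.3989 / 96 = 1835709.004... → 1835709.0.

1835709.0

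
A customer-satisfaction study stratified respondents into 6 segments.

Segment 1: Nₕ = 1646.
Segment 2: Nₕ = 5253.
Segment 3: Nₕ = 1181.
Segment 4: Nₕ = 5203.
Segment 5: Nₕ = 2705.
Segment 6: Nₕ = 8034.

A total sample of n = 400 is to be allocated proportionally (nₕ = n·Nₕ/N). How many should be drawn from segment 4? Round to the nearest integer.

N = 1646 + 5253 + 1181 + 5203 + 2705 + 8034 = 24022.
n_4 = 400·5203/24022 = 86.637... → 87.

87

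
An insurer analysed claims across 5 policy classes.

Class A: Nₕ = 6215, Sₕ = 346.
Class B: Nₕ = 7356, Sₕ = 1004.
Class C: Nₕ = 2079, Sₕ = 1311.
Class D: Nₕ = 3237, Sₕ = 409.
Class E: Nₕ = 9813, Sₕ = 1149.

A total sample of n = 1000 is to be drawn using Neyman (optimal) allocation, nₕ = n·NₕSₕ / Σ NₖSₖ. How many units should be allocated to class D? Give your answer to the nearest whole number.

A: NₕSₕ = 6215·346 = 2150390
B: NₕSₕ = 7356·1004 = 7385424
C: NₕSₕ = 2079·1311 = 2725569
D: NₕSₕ = 3237·409 = 1323933
E: NₕSₕ = 9813·1149 = 11275137
Σ NₕSₕ = 24860453.
n_D = 1000·1323933/24860453 = 53.255... → 53.

53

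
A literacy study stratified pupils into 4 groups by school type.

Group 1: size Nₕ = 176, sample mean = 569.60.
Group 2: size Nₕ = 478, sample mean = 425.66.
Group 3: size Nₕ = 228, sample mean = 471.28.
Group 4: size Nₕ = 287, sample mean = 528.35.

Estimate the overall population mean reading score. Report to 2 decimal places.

N = 176 + 478 + 228 + 287 = 1169.
Weight each subgroup mean by Nₕ/N and sum.
Σ Nₕx̄ₕ = 176·569.60 + 478·425.66 + 228·471.28 + 287·528.35 = 100249.6 + 203465.48 + 107451.84 + 151636.45 = 562803.37.
Divide by N: 562803.37 / 1169 = 481.4400... → 481.44.

481.44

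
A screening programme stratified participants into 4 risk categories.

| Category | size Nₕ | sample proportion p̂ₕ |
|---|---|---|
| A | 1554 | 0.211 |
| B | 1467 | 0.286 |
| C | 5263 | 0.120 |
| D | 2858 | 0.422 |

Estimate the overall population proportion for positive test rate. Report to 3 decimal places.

0.232

Wₕ = Nₕ/N with N = 11142: 0.1395, 0.1317, 0.4724, 0.2565.
p̂_st = 0.1395·0.211 + 0.1317·0.286 + 0.4724·0.120 + 0.2565·0.422 ≈ 0.23201... → 0.232.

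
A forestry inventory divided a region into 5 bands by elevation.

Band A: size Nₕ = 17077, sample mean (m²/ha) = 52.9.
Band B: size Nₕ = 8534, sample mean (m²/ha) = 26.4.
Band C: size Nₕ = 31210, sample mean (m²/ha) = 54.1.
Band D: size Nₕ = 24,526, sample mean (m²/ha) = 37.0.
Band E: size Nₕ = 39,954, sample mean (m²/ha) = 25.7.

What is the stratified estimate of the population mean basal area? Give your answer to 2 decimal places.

39.17

x̄_st = (Σ Nₕx̄ₕ) / (Σ Nₕ) = (17077·52.9 + 8534·26.4 + 31210·54.1 + 24526·37.0 + 39954·25.7) / 121301
= 4751411.7 / 121301 = 39.1704... → 39.17.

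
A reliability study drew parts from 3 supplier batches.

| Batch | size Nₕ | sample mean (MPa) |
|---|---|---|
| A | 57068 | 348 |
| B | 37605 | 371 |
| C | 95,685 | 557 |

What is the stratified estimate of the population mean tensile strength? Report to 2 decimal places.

x̄_st = (Σ Nₕx̄ₕ) / (Σ Nₕ) = (57068·348 + 37605·371 + 95685·557) / 190358
= 87107664 / 190358 = 457.5992... → 457.60.

457.60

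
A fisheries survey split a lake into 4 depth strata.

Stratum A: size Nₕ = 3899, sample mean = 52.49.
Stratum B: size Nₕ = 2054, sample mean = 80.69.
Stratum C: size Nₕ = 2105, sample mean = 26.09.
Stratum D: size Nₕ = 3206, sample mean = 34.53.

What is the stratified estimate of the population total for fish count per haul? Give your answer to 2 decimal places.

536018.40

Population total = Σ Nₕ·x̄ₕ (each stratum's size times its mean).
3899·52.49 + 2054·80.69 + 2105·26.09 + 3206·34.53 = 204658.51 + 165737.26 + 54919.45 + 110703.18 = 536018.40.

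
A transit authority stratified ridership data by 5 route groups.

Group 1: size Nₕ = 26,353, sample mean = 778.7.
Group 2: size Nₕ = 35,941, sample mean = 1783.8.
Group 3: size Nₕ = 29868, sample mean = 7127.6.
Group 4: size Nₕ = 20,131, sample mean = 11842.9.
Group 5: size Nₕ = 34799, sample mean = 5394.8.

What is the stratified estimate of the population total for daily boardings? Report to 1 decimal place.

723662858.8

1: 26353·778.7 = 20521081.1
2: 35941·1783.8 = 64111555.8
3: 29868·7127.6 = 212887156.8
4: 20131·11842.9 = 238409419.9
5: 34799·5394.8 = 187733645.2
τ̂ = Σ Nₕx̄ₕ = 723662858.8.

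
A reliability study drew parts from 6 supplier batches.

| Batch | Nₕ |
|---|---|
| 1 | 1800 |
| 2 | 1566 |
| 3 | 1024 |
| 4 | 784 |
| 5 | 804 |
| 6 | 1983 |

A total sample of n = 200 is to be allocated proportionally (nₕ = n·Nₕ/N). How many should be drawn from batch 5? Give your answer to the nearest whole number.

20

Share of batch 5 = 804/7961 = 0.10099.
Allocate 200 × 0.10099 = 20.198... → 20.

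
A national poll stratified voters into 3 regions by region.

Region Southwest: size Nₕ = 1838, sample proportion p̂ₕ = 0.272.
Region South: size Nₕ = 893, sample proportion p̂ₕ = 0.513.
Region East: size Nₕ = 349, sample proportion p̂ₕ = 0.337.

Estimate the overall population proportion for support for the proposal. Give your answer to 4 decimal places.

Wₕ = Nₕ/N with N = 3080: 0.5968, 0.2899, 0.1133.
p̂_st = 0.5968·0.272 + 0.2899·0.513 + 0.1133·0.337 ≈ 0.349240... → 0.3492.

0.3492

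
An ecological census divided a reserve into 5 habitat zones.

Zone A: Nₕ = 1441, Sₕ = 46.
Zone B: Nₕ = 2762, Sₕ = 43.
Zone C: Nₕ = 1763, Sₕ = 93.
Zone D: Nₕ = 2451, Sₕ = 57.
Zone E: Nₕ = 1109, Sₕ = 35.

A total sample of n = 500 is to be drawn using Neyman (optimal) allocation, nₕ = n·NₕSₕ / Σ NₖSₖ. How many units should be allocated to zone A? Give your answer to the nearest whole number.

Σ NₕSₕ = 1441·46 + 2762·43 + 1763·93 + 2451·57 + 1109·35 = 527533.
Share for A: 66286/527533 = 0.12565.
n_A = 500 × 0.12565 = 62.826... → 63.

63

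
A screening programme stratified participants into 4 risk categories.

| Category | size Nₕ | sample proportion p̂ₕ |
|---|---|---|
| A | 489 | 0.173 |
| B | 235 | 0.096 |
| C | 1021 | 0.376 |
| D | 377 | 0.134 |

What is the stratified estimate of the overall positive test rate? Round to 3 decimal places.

N = 489 + 235 + 1021 + 377 = 2122.
Overall proportion = Σ (Nₕ/N)·p̂ₕ.
Σ Nₕp̂ₕ = 84.597 + 22.56 + 383.896 + 50.518 = 541.571.
541.571 / 2122 = 0.25522... → 0.255.

0.255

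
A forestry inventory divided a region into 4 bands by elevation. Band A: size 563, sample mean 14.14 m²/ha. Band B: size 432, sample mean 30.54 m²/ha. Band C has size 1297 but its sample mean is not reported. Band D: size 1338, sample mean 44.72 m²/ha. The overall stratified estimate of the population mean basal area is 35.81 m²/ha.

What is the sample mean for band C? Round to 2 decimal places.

N = 563 + 432 + 1297 + 1338 = 3630.
Overall total = μ·N = 35.81·3630 = 129990.3.
Subtract the known strata: 563·14.14 + 432·30.54 + 1338·44.72 = 80989.46.
Remaining total for band C: 129990.3 − 80989.46 = 49000.84.
Divide by its size: 49000.84 / 1297 = 37.7801... → 37.78.

37.78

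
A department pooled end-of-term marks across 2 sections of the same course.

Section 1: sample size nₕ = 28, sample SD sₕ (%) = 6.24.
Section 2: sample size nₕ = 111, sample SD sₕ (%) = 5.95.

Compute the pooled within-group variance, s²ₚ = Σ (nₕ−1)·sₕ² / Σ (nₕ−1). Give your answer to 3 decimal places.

1: (28−1)·6.24² = 27·38.9376 = 1051.3152
2: (111−1)·5.95² = 110·35.4025 = 3894.275
Numerator = 4945.5902; denominator = Σ(nₕ−1) = 137.
s²ₚ = 4945.5902/137 = 36.09920... → 36.099.

36.099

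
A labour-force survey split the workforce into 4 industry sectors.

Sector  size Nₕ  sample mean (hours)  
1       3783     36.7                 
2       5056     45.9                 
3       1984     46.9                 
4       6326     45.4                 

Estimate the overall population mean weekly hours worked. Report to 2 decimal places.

43.80

N = 17149; weights Wₕ = Nₕ/N = (0.2206, 0.2948, 0.1157, 0.3689).
x̄_st = Σ Wₕ·x̄ₕ = 0.2206·36.7 + 0.2948·45.9 + 0.1157·46.9 + 0.3689·45.4 ≈ 43.8018...
→ 43.80.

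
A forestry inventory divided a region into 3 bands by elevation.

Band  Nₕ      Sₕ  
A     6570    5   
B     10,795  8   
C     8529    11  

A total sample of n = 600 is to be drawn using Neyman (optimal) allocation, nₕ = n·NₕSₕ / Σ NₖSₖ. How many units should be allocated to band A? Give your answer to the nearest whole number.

93

Σ NₕSₕ = 6570·5 + 10795·8 + 8529·11 = 213029.
Share for A: 32850/213029 = 0.15420.
n_A = 600 × 0.15420 = 92.523... → 93.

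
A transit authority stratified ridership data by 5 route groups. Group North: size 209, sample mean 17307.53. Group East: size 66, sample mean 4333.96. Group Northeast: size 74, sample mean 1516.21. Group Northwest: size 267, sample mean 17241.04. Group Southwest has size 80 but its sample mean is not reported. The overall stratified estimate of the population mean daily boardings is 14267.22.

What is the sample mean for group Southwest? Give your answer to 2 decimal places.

Σ Nₕx̄ₕ = N·μ, so 80·x̄_Southwest = 696·14267.22 − (209·17307.53 + 66·4333.96 + 74·1516.21 + 267·17241.04).
= 9929985.12 − 8618872.35 = 1311112.77.
x̄_Southwest = 1311112.77 / 80 = 16388.9096... → 16388.91.

16388.91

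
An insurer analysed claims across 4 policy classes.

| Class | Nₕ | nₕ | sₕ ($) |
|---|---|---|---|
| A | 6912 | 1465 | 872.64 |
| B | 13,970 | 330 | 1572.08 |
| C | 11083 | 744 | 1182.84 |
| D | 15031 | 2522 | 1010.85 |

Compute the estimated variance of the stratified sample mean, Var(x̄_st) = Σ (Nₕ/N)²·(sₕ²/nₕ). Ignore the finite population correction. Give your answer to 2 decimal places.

N = 46996; Wₕ = Nₕ/N.
class A: (6912/46996)²·872.64²/1465 = 11.24393
class B: (13970/46996)²·1572.08²/330 = 661.76892
class C: (11083/46996)²·1182.84²/744 = 104.58561
class D: (15031/46996)²·1010.85²/2522 = 41.44597
Sum = 819.04444 → 819.04.

819.04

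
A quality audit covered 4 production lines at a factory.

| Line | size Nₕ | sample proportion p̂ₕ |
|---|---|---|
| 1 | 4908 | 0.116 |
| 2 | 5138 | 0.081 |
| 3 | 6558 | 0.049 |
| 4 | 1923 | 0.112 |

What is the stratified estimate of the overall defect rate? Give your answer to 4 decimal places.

0.0822

N = 4908 + 5138 + 6558 + 1923 = 18527.
Overall proportion = Σ (Nₕ/N)·p̂ₕ.
Σ Nₕp̂ₕ = 569.328 + 416.178 + 321.342 + 215.376 = 1522.224.
1522.224 / 18527 = 0.082162... → 0.0822.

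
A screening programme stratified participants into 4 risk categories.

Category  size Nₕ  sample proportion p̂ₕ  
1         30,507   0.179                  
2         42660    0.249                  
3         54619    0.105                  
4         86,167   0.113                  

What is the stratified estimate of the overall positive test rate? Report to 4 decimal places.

N = 30507 + 42660 + 54619 + 86167 = 213953.
Overall proportion = Σ (Nₕ/N)·p̂ₕ.
Σ Nₕp̂ₕ = 5460.753 + 10622.34 + 5734.995 + 9736.871 = 31554.959.
31554.959 / 213953 = 0.147485... → 0.1475.

0.1475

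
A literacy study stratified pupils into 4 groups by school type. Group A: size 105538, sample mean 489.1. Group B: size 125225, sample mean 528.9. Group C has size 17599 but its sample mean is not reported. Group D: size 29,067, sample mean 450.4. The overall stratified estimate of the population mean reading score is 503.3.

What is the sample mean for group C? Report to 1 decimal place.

493.7

N = 105538 + 125225 + 17599 + 29067 = 277429.
Overall total = μ·N = 503.3·277429 = 139630015.7.
Subtract the known strata: 105538·489.1 + 125225·528.9 + 29067·450.4 = 130941915.1.
Remaining total for group C: 139630015.7 − 130941915.1 = 8688100.6.
Divide by its size: 8688100.6 / 17599 = 493.670... → 493.7.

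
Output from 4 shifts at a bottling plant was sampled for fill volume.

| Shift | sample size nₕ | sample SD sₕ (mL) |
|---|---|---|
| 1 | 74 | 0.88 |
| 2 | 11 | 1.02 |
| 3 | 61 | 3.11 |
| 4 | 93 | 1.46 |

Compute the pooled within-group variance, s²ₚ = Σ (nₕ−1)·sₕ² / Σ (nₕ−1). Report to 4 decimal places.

3.5888

1: (74−1)·0.88² = 73·0.7744 = 56.5312
2: (11−1)·1.02² = 10·1.0404 = 10.404
3: (61−1)·3.11² = 60·9.6721 = 580.326
4: (93−1)·1.46² = 92·2.1316 = 196.1072
Numerator = 843.3684; denominator = Σ(nₕ−1) = 235.
s²ₚ = 843.3684/235 = 3.588802... → 3.5888.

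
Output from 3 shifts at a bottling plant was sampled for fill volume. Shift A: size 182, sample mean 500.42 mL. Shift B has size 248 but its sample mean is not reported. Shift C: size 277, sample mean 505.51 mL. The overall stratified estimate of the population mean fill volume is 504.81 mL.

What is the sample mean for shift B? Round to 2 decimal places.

N = 182 + 248 + 277 = 707.
Overall total = μ·N = 504.81·707 = 356900.67.
Subtract the known strata: 182·500.42 + 277·505.51 = 231102.71.
Remaining total for shift B: 356900.67 − 231102.71 = 125797.96.
Divide by its size: 125797.96 / 248 = 507.2498... → 507.25.

507.25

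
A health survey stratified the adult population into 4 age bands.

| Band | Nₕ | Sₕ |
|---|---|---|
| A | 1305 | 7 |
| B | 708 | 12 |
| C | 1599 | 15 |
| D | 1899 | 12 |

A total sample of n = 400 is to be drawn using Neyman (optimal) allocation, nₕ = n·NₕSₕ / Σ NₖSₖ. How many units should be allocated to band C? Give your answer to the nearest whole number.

149

A: NₕSₕ = 1305·7 = 9135
B: NₕSₕ = 708·12 = 8496
C: NₕSₕ = 1599·15 = 23985
D: NₕSₕ = 1899·12 = 22788
Σ NₕSₕ = 64404.
n_C = 400·23985/64404 = 148.966... → 149.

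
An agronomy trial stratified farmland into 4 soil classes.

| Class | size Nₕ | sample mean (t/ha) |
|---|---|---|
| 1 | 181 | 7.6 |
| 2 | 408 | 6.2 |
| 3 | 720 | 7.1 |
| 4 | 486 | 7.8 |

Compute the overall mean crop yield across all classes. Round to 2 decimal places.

7.14

N = 181 + 408 + 720 + 486 = 1795.
Overall mean = Σ (Nₕ/N)·x̄ₕ — weight by population share, not a simple average.
Σ Nₕx̄ₕ = 181·7.6 + 408·6.2 + 720·7.1 + 486·7.8 = 1375.6 + 2529.6 + 5112 + 3790.8 = 12808.
Divide by N: 12808 / 1795 = 7.1354... → 7.14.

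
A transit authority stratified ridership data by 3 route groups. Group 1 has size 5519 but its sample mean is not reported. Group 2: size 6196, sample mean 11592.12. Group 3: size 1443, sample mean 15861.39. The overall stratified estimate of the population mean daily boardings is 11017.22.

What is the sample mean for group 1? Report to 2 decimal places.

9105.24

Σ Nₕx̄ₕ = N·μ, so 5519·x̄_1 = 13158·11017.22 − (6196·11592.12 + 1443·15861.39).
= 144964580.76 − 94712761.29 = 50251819.47.
x̄_1 = 50251819.47 / 5519 = 9105.2400... → 9105.24.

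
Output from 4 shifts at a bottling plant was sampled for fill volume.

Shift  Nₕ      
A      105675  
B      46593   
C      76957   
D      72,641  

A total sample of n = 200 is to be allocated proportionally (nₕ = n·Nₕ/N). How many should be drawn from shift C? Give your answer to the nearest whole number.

Share of shift C = 76957/301866 = 0.25494.
Allocate 200 × 0.25494 = 50.988... → 51.

51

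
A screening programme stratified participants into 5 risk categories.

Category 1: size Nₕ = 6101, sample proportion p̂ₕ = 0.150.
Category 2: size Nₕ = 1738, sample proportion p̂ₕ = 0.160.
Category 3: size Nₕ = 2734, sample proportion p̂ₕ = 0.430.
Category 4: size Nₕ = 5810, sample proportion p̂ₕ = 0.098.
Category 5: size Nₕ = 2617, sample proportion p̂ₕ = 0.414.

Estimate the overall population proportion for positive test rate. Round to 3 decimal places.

Wₕ = Nₕ/N with N = 19000: 0.3211, 0.0915, 0.1439, 0.3058, 0.1377.
p̂_st = 0.3211·0.150 + 0.0915·0.160 + 0.1439·0.430 + 0.3058·0.098 + 0.1377·0.414 ≈ 0.21167... → 0.212.

0.212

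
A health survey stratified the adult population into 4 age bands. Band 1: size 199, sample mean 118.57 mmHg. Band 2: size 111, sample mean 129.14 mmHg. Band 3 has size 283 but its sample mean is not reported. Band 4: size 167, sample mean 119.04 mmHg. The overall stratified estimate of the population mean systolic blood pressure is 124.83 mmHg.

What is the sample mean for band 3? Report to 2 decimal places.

Σ Nₕx̄ₕ = N·μ, so 283·x̄_3 = 760·124.83 − (199·118.57 + 111·129.14 + 167·119.04).
= 94870.8 − 57809.65 = 37061.15.
x̄_3 = 37061.15 / 283 = 130.9581... → 130.96.

130.96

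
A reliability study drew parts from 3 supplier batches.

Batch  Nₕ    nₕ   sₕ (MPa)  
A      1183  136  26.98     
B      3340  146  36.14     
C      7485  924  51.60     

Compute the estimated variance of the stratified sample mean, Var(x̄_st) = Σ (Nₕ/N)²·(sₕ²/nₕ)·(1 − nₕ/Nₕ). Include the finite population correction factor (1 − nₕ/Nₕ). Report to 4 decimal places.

1.6892

N = 12008; Wₕ = Nₕ/N.
batch A: (1183/12008)²·26.98²/136·(1 − 136/1183) = 0.0459764
batch B: (3340/12008)²·36.14²/146·(1 − 146/3340) = 0.6618559
batch C: (7485/12008)²·51.60²/924·(1 − 924/7485) = 0.9814042
Sum = 1.6892365 → 1.6892.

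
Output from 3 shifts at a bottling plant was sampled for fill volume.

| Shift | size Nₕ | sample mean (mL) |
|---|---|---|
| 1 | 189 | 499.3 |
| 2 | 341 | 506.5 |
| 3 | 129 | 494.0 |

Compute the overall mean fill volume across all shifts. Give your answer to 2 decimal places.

501.99

N = 659; weights Wₕ = Nₕ/N = (0.2868, 0.5175, 0.1958).
x̄_st = Σ Wₕ·x̄ₕ = 0.2868·499.3 + 0.5175·506.5 + 0.1958·494.0 ≈ 501.9882...
→ 501.99.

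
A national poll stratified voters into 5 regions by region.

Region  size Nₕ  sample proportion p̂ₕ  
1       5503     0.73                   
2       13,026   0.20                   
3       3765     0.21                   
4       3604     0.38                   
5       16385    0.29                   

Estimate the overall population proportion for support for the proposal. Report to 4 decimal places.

0.3201

N = 5503 + 13026 + 3765 + 3604 + 16385 = 42283.
Overall proportion = Σ (Nₕ/N)·p̂ₕ.
Σ Nₕp̂ₕ = 4017.19 + 2605.2 + 790.65 + 1369.52 + 4751.65 = 13534.21.
13534.21 / 42283 = 0.320086... → 0.3201.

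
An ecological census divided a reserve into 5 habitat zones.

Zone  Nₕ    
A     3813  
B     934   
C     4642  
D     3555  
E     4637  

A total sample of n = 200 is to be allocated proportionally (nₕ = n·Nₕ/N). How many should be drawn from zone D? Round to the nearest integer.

40

N = 3813 + 934 + 4642 + 3555 + 4637 = 17581.
n_D = 200·3555/17581 = 40.441... → 40.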